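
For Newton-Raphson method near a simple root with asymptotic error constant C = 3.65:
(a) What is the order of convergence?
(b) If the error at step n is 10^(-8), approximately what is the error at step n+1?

(a) Newton-Raphson has quadratic (order 2) convergence near simple roots.
    This means |e_{n+1}| ≈ C|e_n|².

(b) With |e_n| = 10^(-8) and C = 3.65:
    |e_{n+1}| ≈ 3.65 × (10^(-8))² = 3.65 × 10^(-16)

(a) 2 (quadratic); (b) |e_{n+1}| ≈ 3.650e-16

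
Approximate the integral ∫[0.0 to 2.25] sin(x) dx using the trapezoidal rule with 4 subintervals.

f(x) = sin(x)
a = 0.0, b = 2.25, n = 4
h = (b - a)/n = 0.562500

Trapezoidal rule: (h/2)[f(x₀) + 2f(x₁) + 2f(x₂) + ... + f(xₙ)]

x_0 = 0.0000, f(x_0) = 0.000000, coefficient = 1
x_1 = 0.5625, f(x_1) = 0.533303, coefficient = 2
x_2 = 1.1250, f(x_2) = 0.902268, coefficient = 2
x_3 = 1.6875, f(x_3) = 0.993198, coefficient = 2
x_4 = 2.2500, f(x_4) = 0.778073, coefficient = 1

I ≈ (0.562500/2) × 5.635609 = 1.585015
Exact value: 1.628174
Error: 0.043158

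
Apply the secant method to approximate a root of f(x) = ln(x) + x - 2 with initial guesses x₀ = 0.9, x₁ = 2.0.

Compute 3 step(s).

f(x) = ln(x) + x - 2
x₀ = 0.9, x₁ = 2.0

Secant formula: x_{n+1} = x_n - f(x_n)(x_n - x_{n-1})/(f(x_n) - f(x_{n-1}))

Iteration 1:
  f(0.900000) = -1.205361
  f(2.000000) = 0.693147
  x_2 = 2.000000 - 0.693147×(2.000000 - 0.900000)/(0.693147 - (-1.205361))
       = 1.598389
Iteration 2:
  f(2.000000) = 0.693147
  f(1.598389) = 0.067385
  x_3 = 1.598389 - 0.067385×(1.598389 - 2.000000)/(0.067385 - 0.693147)
       = 1.555141
Iteration 3:
  f(1.598389) = 0.067385
  f(1.555141) = -0.003292
  x_4 = 1.555141 - (-0.003292)×(1.555141 - 1.598389)/(-0.003292 - 0.067385)
       = 1.557156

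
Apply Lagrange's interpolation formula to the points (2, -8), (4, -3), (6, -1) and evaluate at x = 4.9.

Lagrange interpolation formula:
P(x) = Σ yᵢ × Lᵢ(x)
where Lᵢ(x) = Π_{j≠i} (x - xⱼ)/(xᵢ - xⱼ)

L_0(4.9) = (4.9 - 4)/(2 - 4) × (4.9 - 6)/(2 - 6) = -0.123750
L_1(4.9) = (4.9 - 2)/(4 - 2) × (4.9 - 6)/(4 - 6) = 0.797500
L_2(4.9) = (4.9 - 2)/(6 - 2) × (4.9 - 4)/(6 - 4) = 0.326250

P(4.9) = (-8)×L_0(4.9) + (-3)×L_1(4.9) + (-1)×L_2(4.9)
P(4.9) = -1.728750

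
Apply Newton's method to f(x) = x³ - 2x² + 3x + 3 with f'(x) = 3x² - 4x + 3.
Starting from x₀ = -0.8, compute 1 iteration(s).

f(x) = x³ - 2x² + 3x + 3
f'(x) = 3x² - 4x + 3
x₀ = -0.8

Newton-Raphson formula: x_{n+1} = x_n - f(x_n)/f'(x_n)

Iteration 1:
  f(-0.800000) = -1.192000
  f'(-0.800000) = 8.120000
  x_1 = -0.800000 - (-1.192000)/8.120000 = -0.653202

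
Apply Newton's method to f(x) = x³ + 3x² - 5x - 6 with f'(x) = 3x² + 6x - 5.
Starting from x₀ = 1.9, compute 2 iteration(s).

f(x) = x³ + 3x² - 5x - 6
f'(x) = 3x² + 6x - 5
x₀ = 1.9

Newton-Raphson formula: x_{n+1} = x_n - f(x_n)/f'(x_n)

Iteration 1:
  f(1.900000) = 2.189000
  f'(1.900000) = 17.230000
  x_1 = 1.900000 - 2.189000/17.230000 = 1.772954
Iteration 2:
  f(1.772954) = 0.138373
  f'(1.772954) = 15.067824
  x_2 = 1.772954 - 0.138373/15.067824 = 1.763771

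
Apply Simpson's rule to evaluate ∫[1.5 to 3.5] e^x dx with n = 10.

f(x) = e^x
a = 1.5, b = 3.5, n = 10
h = (b - a)/n = 0.200000

Simpson's rule: (h/3)[f(x₀) + 4f(x₁) + 2f(x₂) + ... + f(xₙ)]

x_0 = 1.5000, f(x_0) = 4.481689, coefficient = 1
x_1 = 1.7000, f(x_1) = 5.473947, coefficient = 4
x_2 = 1.9000, f(x_2) = 6.685894, coefficient = 2
x_3 = 2.1000, f(x_3) = 8.166170, coefficient = 4
x_4 = 2.3000, f(x_4) = 9.974182, coefficient = 2
x_5 = 2.5000, f(x_5) = 12.182494, coefficient = 4
x_6 = 2.7000, f(x_6) = 14.879732, coefficient = 2
x_7 = 2.9000, f(x_7) = 18.174145, coefficient = 4
x_8 = 3.1000, f(x_8) = 22.197951, coefficient = 2
x_9 = 3.3000, f(x_9) = 27.112639, coefficient = 4
x_10 = 3.5000, f(x_10) = 33.115452, coefficient = 1

I ≈ (0.200000/3) × 429.510243 = 28.634016
Exact value: 28.633763
Error: 0.000253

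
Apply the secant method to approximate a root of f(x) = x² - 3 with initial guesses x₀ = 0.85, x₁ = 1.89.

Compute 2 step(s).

f(x) = x² - 3
x₀ = 0.85, x₁ = 1.89

Secant formula: x_{n+1} = x_n - f(x_n)(x_n - x_{n-1})/(f(x_n) - f(x_{n-1}))

Iteration 1:
  f(0.850000) = -2.277500
  f(1.890000) = 0.572100
  x_2 = 1.890000 - 0.572100×(1.890000 - 0.850000)/(0.572100 - (-2.277500))
       = 1.681204
Iteration 2:
  f(1.890000) = 0.572100
  f(1.681204) = -0.173552
  x_3 = 1.681204 - (-0.173552)×(1.681204 - 1.890000)/(-0.173552 - 0.572100)
       = 1.729802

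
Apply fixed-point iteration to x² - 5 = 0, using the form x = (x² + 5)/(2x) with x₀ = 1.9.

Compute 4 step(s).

Equation: x² - 5 = 0
Fixed-point form: x = (x² + 5)/(2x)
x₀ = 1.9

x_1 = g(1.900000) = 2.265789
x_2 = g(2.265789) = 2.236263
x_3 = g(2.236263) = 2.236068
x_4 = g(2.236068) = 2.236068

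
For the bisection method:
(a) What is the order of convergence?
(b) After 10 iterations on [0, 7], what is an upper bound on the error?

(a) Bisection has linear (order 1) convergence; the error is halved each step.

(b) Error bound = (b-a)/2^n = (7 - 0)/2^{10}
    = 7/2^{10}

(a) 1 (linear); (b) error ≤ 6.84e-03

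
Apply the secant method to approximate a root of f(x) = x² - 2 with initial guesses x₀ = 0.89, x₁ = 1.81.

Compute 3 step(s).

f(x) = x² - 2
x₀ = 0.89, x₁ = 1.81

Secant formula: x_{n+1} = x_n - f(x_n)(x_n - x_{n-1})/(f(x_n) - f(x_{n-1}))

Iteration 1:
  f(0.890000) = -1.207900
  f(1.810000) = 1.276100
  x_2 = 1.810000 - 1.276100×(1.810000 - 0.890000)/(1.276100 - (-1.207900))
       = 1.337370
Iteration 2:
  f(1.810000) = 1.276100
  f(1.337370) = -0.211440
  x_3 = 1.337370 - (-0.211440)×(1.337370 - 1.810000)/(-0.211440 - 1.276100)
       = 1.404550
Iteration 3:
  f(1.337370) = -0.211440
  f(1.404550) = -0.027238
  x_4 = 1.404550 - (-0.027238)×(1.404550 - 1.337370)/(-0.027238 - (-0.211440))
       = 1.414484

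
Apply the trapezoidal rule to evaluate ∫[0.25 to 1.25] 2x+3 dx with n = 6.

f(x) = 2x+3
a = 0.25, b = 1.25, n = 6
h = (b - a)/n = 0.166667

Trapezoidal rule: (h/2)[f(x₀) + 2f(x₁) + 2f(x₂) + ... + f(xₙ)]

x_0 = 0.2500, f(x_0) = 3.500000, coefficient = 1
x_1 = 0.4167, f(x_1) = 3.833333, coefficient = 2
x_2 = 0.5833, f(x_2) = 4.166667, coefficient = 2
x_3 = 0.7500, f(x_3) = 4.500000, coefficient = 2
x_4 = 0.9167, f(x_4) = 4.833333, coefficient = 2
x_5 = 1.0833, f(x_5) = 5.166667, coefficient = 2
x_6 = 1.2500, f(x_6) = 5.500000, coefficient = 1

I ≈ (0.166667/2) × 54.000000 = 4.500000
Exact value: 4.500000
Error: 0.000000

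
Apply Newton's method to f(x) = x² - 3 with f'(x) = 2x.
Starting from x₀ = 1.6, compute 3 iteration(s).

f(x) = x² - 3
f'(x) = 2x
x₀ = 1.6

Newton-Raphson formula: x_{n+1} = x_n - f(x_n)/f'(x_n)

Iteration 1:
  f(1.600000) = -0.440000
  f'(1.600000) = 3.200000
  x_1 = 1.600000 - (-0.440000)/3.200000 = 1.737500
Iteration 2:
  f(1.737500) = 0.018906
  f'(1.737500) = 3.475000
  x_2 = 1.737500 - 0.018906/3.475000 = 1.732059
Iteration 3:
  f(1.732059) = 0.000030
  f'(1.732059) = 3.464119
  x_3 = 1.732059 - 0.000030/3.464119 = 1.732051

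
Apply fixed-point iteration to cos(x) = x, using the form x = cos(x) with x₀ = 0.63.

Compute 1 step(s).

Equation: cos(x) = x
Fixed-point form: x = cos(x)
x₀ = 0.63

x_1 = g(0.630000) = 0.808028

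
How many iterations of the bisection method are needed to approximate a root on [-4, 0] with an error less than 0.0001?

We need (b-a)/2^n ≤ 0.0001
(0 - (-4))/2^n ≤ 0.0001
4/2^n ≤ 0.0001
2^n ≥ 40000
n ≥ log₂(40000) = 15.29
n ≥ 16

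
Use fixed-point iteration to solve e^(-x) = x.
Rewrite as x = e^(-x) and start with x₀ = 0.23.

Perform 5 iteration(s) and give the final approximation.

Equation: e^(-x) = x
Fixed-point form: x = e^(-x)
x₀ = 0.23

x_1 = g(0.230000) = 0.794534
x_2 = g(0.794534) = 0.451792
x_3 = g(0.451792) = 0.636487
x_4 = g(0.636487) = 0.529148
x_5 = g(0.529148) = 0.589107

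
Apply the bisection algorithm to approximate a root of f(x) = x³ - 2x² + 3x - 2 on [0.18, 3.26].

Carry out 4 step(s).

f(x) = x³ - 2x² + 3x - 2
Initial interval: [0.18, 3.26]

Iteration 1:
  c_1 = (0.180000 + 3.260000)/2 = 1.720000
  f(c_1) = f(1.720000) = 2.331648
  f(a) × f(c) < 0, new interval: [0.180000, 1.720000]
Iteration 2:
  c_2 = (0.180000 + 1.720000)/2 = 0.950000
  f(c_2) = f(0.950000) = -0.097625
  f(a) × f(c) ≥ 0, new interval: [0.950000, 1.720000]
Iteration 3:
  c_3 = (0.950000 + 1.720000)/2 = 1.335000
  f(c_3) = f(1.335000) = 0.819820
  f(a) × f(c) < 0, new interval: [0.950000, 1.335000]
Iteration 4:
  c_4 = (0.950000 + 1.335000)/2 = 1.142500
  f(c_4) = f(1.142500) = 0.308200
  f(a) × f(c) < 0, new interval: [0.950000, 1.142500]

After 4 iteration(s), the approximation is c_4 = 1.142500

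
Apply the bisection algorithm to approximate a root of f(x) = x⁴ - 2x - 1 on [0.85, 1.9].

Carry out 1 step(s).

f(x) = x⁴ - 2x - 1
Initial interval: [0.85, 1.9]

Iteration 1:
  c_1 = (0.850000 + 1.900000)/2 = 1.375000
  f(c_1) = f(1.375000) = -0.175537
  f(a) × f(c) ≥ 0, new interval: [1.375000, 1.900000]

After 1 iteration(s), the approximation is c_1 = 1.375000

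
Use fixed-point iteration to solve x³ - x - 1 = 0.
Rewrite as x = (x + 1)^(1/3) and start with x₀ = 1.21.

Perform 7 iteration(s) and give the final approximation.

Equation: x³ - x - 1 = 0
Fixed-point form: x = (x + 1)^(1/3)
x₀ = 1.21

x_1 = g(1.210000) = 1.302559
x_2 = g(1.302559) = 1.320496
x_3 = g(1.320496) = 1.323915
x_4 = g(1.323915) = 1.324566
x_5 = g(1.324566) = 1.324689
x_6 = g(1.324689) = 1.324712
x_7 = g(1.324712) = 1.324717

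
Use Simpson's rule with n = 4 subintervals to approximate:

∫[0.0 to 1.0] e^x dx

f(x) = e^x
a = 0.0, b = 1.0, n = 4
h = (b - a)/n = 0.250000

Simpson's rule: (h/3)[f(x₀) + 4f(x₁) + 2f(x₂) + ... + f(xₙ)]

x_0 = 0.0000, f(x_0) = 1.000000, coefficient = 1
x_1 = 0.2500, f(x_1) = 1.284025, coefficient = 4
x_2 = 0.5000, f(x_2) = 1.648721, coefficient = 2
x_3 = 0.7500, f(x_3) = 2.117000, coefficient = 4
x_4 = 1.0000, f(x_4) = 2.718282, coefficient = 1

I ≈ (0.250000/3) × 20.619826 = 1.718319
Exact value: 1.718282
Error: 0.000037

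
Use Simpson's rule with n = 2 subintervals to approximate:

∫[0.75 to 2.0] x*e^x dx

f(x) = x*e^x
a = 0.75, b = 2.0, n = 2
h = (b - a)/n = 0.625000

Simpson's rule: (h/3)[f(x₀) + 4f(x₁) + 2f(x₂) + ... + f(xₙ)]

x_0 = 0.7500, f(x_0) = 1.587750, coefficient = 1
x_1 = 1.3750, f(x_1) = 5.438230, coefficient = 4
x_2 = 2.0000, f(x_2) = 14.778112, coefficient = 1

I ≈ (0.625000/3) × 38.118784 = 7.941413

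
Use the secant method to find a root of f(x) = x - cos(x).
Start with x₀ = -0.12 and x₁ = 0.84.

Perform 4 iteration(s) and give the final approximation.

f(x) = x - cos(x)
x₀ = -0.12, x₁ = 0.84

Secant formula: x_{n+1} = x_n - f(x_n)(x_n - x_{n-1})/(f(x_n) - f(x_{n-1}))

Iteration 1:
  f(-0.120000) = -1.112809
  f(0.840000) = 0.172537
  x_2 = 0.840000 - 0.172537×(0.840000 - (-0.120000))/(0.172537 - (-1.112809))
       = 0.711135
Iteration 2:
  f(0.840000) = 0.172537
  f(0.711135) = -0.046486
  x_3 = 0.711135 - (-0.046486)×(0.711135 - 0.840000)/(-0.046486 - 0.172537)
       = 0.738486
Iteration 3:
  f(0.711135) = -0.046486
  f(0.738486) = -0.001003
  x_4 = 0.738486 - (-0.001003)×(0.738486 - 0.711135)/(-0.001003 - (-0.046486))
       = 0.739089
Iteration 4:
  f(0.738486) = -0.001003
  f(0.739089) = 0.000006
  x_5 = 0.739089 - 0.000006×(0.739089 - 0.738486)/(0.000006 - (-0.001003))
       = 0.739085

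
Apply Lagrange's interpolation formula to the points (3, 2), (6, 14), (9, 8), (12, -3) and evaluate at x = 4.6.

Lagrange interpolation formula:
P(x) = Σ yᵢ × Lᵢ(x)
where Lᵢ(x) = Π_{j≠i} (x - xⱼ)/(xᵢ - xⱼ)

L_0(4.6) = (4.6 - 6)/(3 - 6) × (4.6 - 9)/(3 - 9) × (4.6 - 12)/(3 - 12) = 0.281383
L_1(4.6) = (4.6 - 3)/(6 - 3) × (4.6 - 9)/(6 - 9) × (4.6 - 12)/(6 - 12) = 0.964741
L_2(4.6) = (4.6 - 3)/(9 - 3) × (4.6 - 6)/(9 - 6) × (4.6 - 12)/(9 - 12) = -0.306963
L_3(4.6) = (4.6 - 3)/(12 - 3) × (4.6 - 6)/(12 - 6) × (4.6 - 9)/(12 - 9) = 0.060840

P(4.6) = 2×L_0(4.6) + 14×L_1(4.6) + 8×L_2(4.6) + (-3)×L_3(4.6)
P(4.6) = 11.430914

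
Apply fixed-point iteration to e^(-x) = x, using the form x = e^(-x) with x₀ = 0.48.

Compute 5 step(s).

Equation: e^(-x) = x
Fixed-point form: x = e^(-x)
x₀ = 0.48

x_1 = g(0.480000) = 0.618783
x_2 = g(0.618783) = 0.538599
x_3 = g(0.538599) = 0.583565
x_4 = g(0.583565) = 0.557906
x_5 = g(0.557906) = 0.572407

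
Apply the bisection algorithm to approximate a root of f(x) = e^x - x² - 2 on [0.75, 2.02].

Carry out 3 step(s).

f(x) = e^x - x² - 2
Initial interval: [0.75, 2.02]

Iteration 1:
  c_1 = (0.750000 + 2.020000)/2 = 1.385000
  f(c_1) = f(1.385000) = 0.076601
  f(a) × f(c) < 0, new interval: [0.750000, 1.385000]
Iteration 2:
  c_2 = (0.750000 + 1.385000)/2 = 1.067500
  f(c_2) = f(1.067500) = -0.231456
  f(a) × f(c) ≥ 0, new interval: [1.067500, 1.385000]
Iteration 3:
  c_3 = (1.067500 + 1.385000)/2 = 1.226250
  f(c_3) = f(1.226250) = -0.095265
  f(a) × f(c) ≥ 0, new interval: [1.226250, 1.385000]

After 3 iteration(s), the approximation is c_3 = 1.226250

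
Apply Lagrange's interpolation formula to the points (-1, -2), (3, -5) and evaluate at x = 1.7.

Lagrange interpolation formula:
P(x) = Σ yᵢ × Lᵢ(x)
where Lᵢ(x) = Π_{j≠i} (x - xⱼ)/(xᵢ - xⱼ)

L_0(1.7) = (1.7 - 3)/(-1 - 3) = 0.325000
L_1(1.7) = (1.7 - (-1))/(3 - (-1)) = 0.675000

P(1.7) = (-2)×L_0(1.7) + (-5)×L_1(1.7)
P(1.7) = -4.025000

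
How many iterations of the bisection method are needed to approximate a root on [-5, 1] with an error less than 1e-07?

We need (b-a)/2^n ≤ 1e-07
(1 - (-5))/2^n ≤ 1e-07
6/2^n ≤ 1e-07
2^n ≥ 60000000
n ≥ log₂(60000000) = 25.84
n ≥ 26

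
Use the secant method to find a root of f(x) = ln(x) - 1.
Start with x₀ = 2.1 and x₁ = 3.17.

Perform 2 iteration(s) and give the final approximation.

f(x) = ln(x) - 1
x₀ = 2.1, x₁ = 3.17

Secant formula: x_{n+1} = x_n - f(x_n)(x_n - x_{n-1})/(f(x_n) - f(x_{n-1}))

Iteration 1:
  f(2.100000) = -0.258063
  f(3.170000) = 0.153732
  x_2 = 3.170000 - 0.153732×(3.170000 - 2.100000)/(0.153732 - (-0.258063))
       = 2.770546
Iteration 2:
  f(3.170000) = 0.153732
  f(2.770546) = 0.019044
  x_3 = 2.770546 - 0.019044×(2.770546 - 3.170000)/(0.019044 - 0.153732)
       = 2.714064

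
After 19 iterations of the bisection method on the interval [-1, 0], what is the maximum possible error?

Bisection error bound: |error| ≤ (b-a)/2^n
|error| ≤ (0 - (-1))/2^19 = 1/2^19
|error| ≤ 0.0000019073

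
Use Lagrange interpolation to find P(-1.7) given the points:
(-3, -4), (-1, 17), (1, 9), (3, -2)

Lagrange interpolation formula:
P(x) = Σ yᵢ × Lᵢ(x)
where Lᵢ(x) = Π_{j≠i} (x - xⱼ)/(xᵢ - xⱼ)

L_0(-1.7) = (-1.7 - (-1))/(-3 - (-1)) × (-1.7 - 1)/(-3 - 1) × (-1.7 - 3)/(-3 - 3) = 0.185062
L_1(-1.7) = (-1.7 - (-3))/(-1 - (-3)) × (-1.7 - 1)/(-1 - 1) × (-1.7 - 3)/(-1 - 3) = 1.031063
L_2(-1.7) = (-1.7 - (-3))/(1 - (-3)) × (-1.7 - (-1))/(1 - (-1)) × (-1.7 - 3)/(1 - 3) = -0.267313
L_3(-1.7) = (-1.7 - (-3))/(3 - (-3)) × (-1.7 - (-1))/(3 - (-1)) × (-1.7 - 1)/(3 - 1) = 0.051188

P(-1.7) = (-4)×L_0(-1.7) + 17×L_1(-1.7) + 9×L_2(-1.7) + (-2)×L_3(-1.7)
P(-1.7) = 14.279625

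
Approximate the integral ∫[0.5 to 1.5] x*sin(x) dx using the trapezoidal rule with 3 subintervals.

f(x) = x*sin(x)
a = 0.5, b = 1.5, n = 3
h = (b - a)/n = 0.333333

Trapezoidal rule: (h/2)[f(x₀) + 2f(x₁) + 2f(x₂) + ... + f(xₙ)]

x_0 = 0.5000, f(x_0) = 0.239713, coefficient = 1
x_1 = 0.8333, f(x_1) = 0.616814, coefficient = 2
x_2 = 1.1667, f(x_2) = 1.072686, coefficient = 2
x_3 = 1.5000, f(x_3) = 1.496242, coefficient = 1

I ≈ (0.333333/2) × 5.114955 = 0.852492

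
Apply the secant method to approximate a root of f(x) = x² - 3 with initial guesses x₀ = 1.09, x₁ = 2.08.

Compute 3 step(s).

f(x) = x² - 3
x₀ = 1.09, x₁ = 2.08

Secant formula: x_{n+1} = x_n - f(x_n)(x_n - x_{n-1})/(f(x_n) - f(x_{n-1}))

Iteration 1:
  f(1.090000) = -1.811900
  f(2.080000) = 1.326400
  x_2 = 2.080000 - 1.326400×(2.080000 - 1.090000)/(1.326400 - (-1.811900))
       = 1.661577
Iteration 2:
  f(2.080000) = 1.326400
  f(1.661577) = -0.239161
  x_3 = 1.661577 - (-0.239161)×(1.661577 - 2.080000)/(-0.239161 - 1.326400)
       = 1.725497
Iteration 3:
  f(1.661577) = -0.239161
  f(1.725497) = -0.022660
  x_4 = 1.725497 - (-0.022660)×(1.725497 - 1.661577)/(-0.022660 - (-0.239161))
       = 1.732187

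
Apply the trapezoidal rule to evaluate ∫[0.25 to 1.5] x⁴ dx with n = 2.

f(x) = x⁴
a = 0.25, b = 1.5, n = 2
h = (b - a)/n = 0.625000

Trapezoidal rule: (h/2)[f(x₀) + 2f(x₁) + 2f(x₂) + ... + f(xₙ)]

x_0 = 0.2500, f(x_0) = 0.003906, coefficient = 1
x_1 = 0.8750, f(x_1) = 0.586182, coefficient = 2
x_2 = 1.5000, f(x_2) = 5.062500, coefficient = 1

I ≈ (0.625000/2) × 6.238770 = 1.949615
Exact value: 1.518555
Error: 0.431061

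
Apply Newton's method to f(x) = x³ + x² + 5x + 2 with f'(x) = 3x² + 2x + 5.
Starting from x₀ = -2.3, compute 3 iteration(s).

f(x) = x³ + x² + 5x + 2
f'(x) = 3x² + 2x + 5
x₀ = -2.3

Newton-Raphson formula: x_{n+1} = x_n - f(x_n)/f'(x_n)

Iteration 1:
  f(-2.300000) = -16.377000
  f'(-2.300000) = 16.270000
  x_1 = -2.300000 - (-16.377000)/16.270000 = -1.293423
Iteration 2:
  f(-1.293423) = -4.957999
  f'(-1.293423) = 7.431986
  x_2 = -1.293423 - (-4.957999)/7.431986 = -0.626307
Iteration 3:
  f(-0.626307) = -0.984951
  f'(-0.626307) = 4.924168
  x_3 = -0.626307 - (-0.984951)/4.924168 = -0.426283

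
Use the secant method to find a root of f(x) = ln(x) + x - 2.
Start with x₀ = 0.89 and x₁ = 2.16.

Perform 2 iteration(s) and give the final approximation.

f(x) = ln(x) + x - 2
x₀ = 0.89, x₁ = 2.16

Secant formula: x_{n+1} = x_n - f(x_n)(x_n - x_{n-1})/(f(x_n) - f(x_{n-1}))

Iteration 1:
  f(0.890000) = -1.226534
  f(2.160000) = 0.930108
  x_2 = 2.160000 - 0.930108×(2.160000 - 0.890000)/(0.930108 - (-1.226534))
       = 1.612279
Iteration 2:
  f(2.160000) = 0.930108
  f(1.612279) = 0.089928
  x_3 = 1.612279 - 0.089928×(1.612279 - 2.160000)/(0.089928 - 0.930108)
       = 1.553654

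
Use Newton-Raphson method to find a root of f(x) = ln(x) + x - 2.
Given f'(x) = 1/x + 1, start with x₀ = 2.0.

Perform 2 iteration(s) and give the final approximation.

f(x) = ln(x) + x - 2
f'(x) = 1/x + 1
x₀ = 2.0

Newton-Raphson formula: x_{n+1} = x_n - f(x_n)/f'(x_n)

Iteration 1:
  f(2.000000) = 0.693147
  f'(2.000000) = 1.500000
  x_1 = 2.000000 - 0.693147/1.500000 = 1.537902
Iteration 2:
  f(1.537902) = -0.031679
  f'(1.537902) = 1.650237
  x_2 = 1.537902 - (-0.031679)/1.650237 = 1.557099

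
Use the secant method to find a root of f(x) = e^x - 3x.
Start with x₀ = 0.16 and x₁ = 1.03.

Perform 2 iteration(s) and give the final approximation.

f(x) = e^x - 3x
x₀ = 0.16, x₁ = 1.03

Secant formula: x_{n+1} = x_n - f(x_n)(x_n - x_{n-1})/(f(x_n) - f(x_{n-1}))

Iteration 1:
  f(0.160000) = 0.693511
  f(1.030000) = -0.288934
  x_2 = 1.030000 - (-0.288934)×(1.030000 - 0.160000)/(-0.288934 - 0.693511)
       = 0.774136
Iteration 2:
  f(1.030000) = -0.288934
  f(0.774136) = -0.153690
  x_3 = 0.774136 - (-0.153690)×(0.774136 - 1.030000)/(-0.153690 - (-0.288934))
       = 0.483374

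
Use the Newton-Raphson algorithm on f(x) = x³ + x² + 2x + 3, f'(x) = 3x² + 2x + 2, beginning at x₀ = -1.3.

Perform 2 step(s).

f(x) = x³ + x² + 2x + 3
f'(x) = 3x² + 2x + 2
x₀ = -1.3

Newton-Raphson formula: x_{n+1} = x_n - f(x_n)/f'(x_n)

Iteration 1:
  f(-1.300000) = -0.107000
  f'(-1.300000) = 4.470000
  x_1 = -1.300000 - (-0.107000)/4.470000 = -1.276063
Iteration 2:
  f(-1.276063) = -0.001648
  f'(-1.276063) = 4.332882
  x_2 = -1.276063 - (-0.001648)/4.332882 = -1.275682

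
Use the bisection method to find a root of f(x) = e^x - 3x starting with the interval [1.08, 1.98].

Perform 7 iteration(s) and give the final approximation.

f(x) = e^x - 3x
Initial interval: [1.08, 1.98]

Iteration 1:
  c_1 = (1.080000 + 1.980000)/2 = 1.530000
  f(c_1) = f(1.530000) = 0.028177
  f(a) × f(c) < 0, new interval: [1.080000, 1.530000]
Iteration 2:
  c_2 = (1.080000 + 1.530000)/2 = 1.305000
  f(c_2) = f(1.305000) = -0.227311
  f(a) × f(c) ≥ 0, new interval: [1.305000, 1.530000]
Iteration 3:
  c_3 = (1.305000 + 1.530000)/2 = 1.417500
  f(c_3) = f(1.417500) = -0.125709
  f(a) × f(c) ≥ 0, new interval: [1.417500, 1.530000]
Iteration 4:
  c_4 = (1.417500 + 1.530000)/2 = 1.473750
  f(c_4) = f(1.473750) = -0.055675
  f(a) × f(c) ≥ 0, new interval: [1.473750, 1.530000]
Iteration 5:
  c_5 = (1.473750 + 1.530000)/2 = 1.501875
  f(c_5) = f(1.501875) = -0.015525
  f(a) × f(c) ≥ 0, new interval: [1.501875, 1.530000]
Iteration 6:
  c_6 = (1.501875 + 1.530000)/2 = 1.515938
  f(c_6) = f(1.515938) = 0.005876
  f(a) × f(c) < 0, new interval: [1.501875, 1.515938]
Iteration 7:
  c_7 = (1.501875 + 1.515938)/2 = 1.508906
  f(c_7) = f(1.508906) = -0.004936
  f(a) × f(c) ≥ 0, new interval: [1.508906, 1.515938]

After 7 iteration(s), the approximation is c_7 = 1.508906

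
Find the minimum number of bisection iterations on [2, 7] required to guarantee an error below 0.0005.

We need (b-a)/2^n ≤ 0.0005
(7 - 2)/2^n ≤ 0.0005
5/2^n ≤ 0.0005
2^n ≥ 10000
n ≥ log₂(10000) = 13.29
n ≥ 14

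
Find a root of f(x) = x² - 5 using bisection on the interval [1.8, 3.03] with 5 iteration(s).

f(x) = x² - 5
Initial interval: [1.8, 3.03]

Iteration 1:
  c_1 = (1.800000 + 3.030000)/2 = 2.415000
  f(c_1) = f(2.415000) = 0.832225
  f(a) × f(c) < 0, new interval: [1.800000, 2.415000]
Iteration 2:
  c_2 = (1.800000 + 2.415000)/2 = 2.107500
  f(c_2) = f(2.107500) = -0.558444
  f(a) × f(c) ≥ 0, new interval: [2.107500, 2.415000]
Iteration 3:
  c_3 = (2.107500 + 2.415000)/2 = 2.261250
  f(c_3) = f(2.261250) = 0.113252
  f(a) × f(c) < 0, new interval: [2.107500, 2.261250]
Iteration 4:
  c_4 = (2.107500 + 2.261250)/2 = 2.184375
  f(c_4) = f(2.184375) = -0.228506
  f(a) × f(c) ≥ 0, new interval: [2.184375, 2.261250]
Iteration 5:
  c_5 = (2.184375 + 2.261250)/2 = 2.222812
  f(c_5) = f(2.222812) = -0.059105
  f(a) × f(c) ≥ 0, new interval: [2.222812, 2.261250]

After 5 iteration(s), the approximation is c_5 = 2.222812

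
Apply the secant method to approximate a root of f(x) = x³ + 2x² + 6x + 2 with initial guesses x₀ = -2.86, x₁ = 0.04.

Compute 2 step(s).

f(x) = x³ + 2x² + 6x + 2
x₀ = -2.86, x₁ = 0.04

Secant formula: x_{n+1} = x_n - f(x_n)(x_n - x_{n-1})/(f(x_n) - f(x_{n-1}))

Iteration 1:
  f(-2.860000) = -22.194456
  f(0.040000) = 2.243264
  x_2 = 0.040000 - 2.243264×(0.040000 - (-2.860000))/(2.243264 - (-22.194456))
       = -0.226206
Iteration 2:
  f(0.040000) = 2.243264
  f(-0.226206) = 0.733528
  x_3 = -0.226206 - 0.733528×(-0.226206 - 0.040000)/(0.733528 - 2.243264)
       = -0.355546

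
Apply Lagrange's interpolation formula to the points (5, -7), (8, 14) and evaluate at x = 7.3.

Lagrange interpolation formula:
P(x) = Σ yᵢ × Lᵢ(x)
where Lᵢ(x) = Π_{j≠i} (x - xⱼ)/(xᵢ - xⱼ)

L_0(7.3) = (7.3 - 8)/(5 - 8) = 0.233333
L_1(7.3) = (7.3 - 5)/(8 - 5) = 0.766667

P(7.3) = (-7)×L_0(7.3) + 14×L_1(7.3)
P(7.3) = 9.100000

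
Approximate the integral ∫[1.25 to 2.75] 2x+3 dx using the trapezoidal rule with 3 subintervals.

f(x) = 2x+3
a = 1.25, b = 2.75, n = 3
h = (b - a)/n = 0.500000

Trapezoidal rule: (h/2)[f(x₀) + 2f(x₁) + 2f(x₂) + ... + f(xₙ)]

x_0 = 1.2500, f(x_0) = 5.500000, coefficient = 1
x_1 = 1.7500, f(x_1) = 6.500000, coefficient = 2
x_2 = 2.2500, f(x_2) = 7.500000, coefficient = 2
x_3 = 2.7500, f(x_3) = 8.500000, coefficient = 1

I ≈ (0.500000/2) × 42.000000 = 10.500000
Exact value: 10.500000
Error: 0.000000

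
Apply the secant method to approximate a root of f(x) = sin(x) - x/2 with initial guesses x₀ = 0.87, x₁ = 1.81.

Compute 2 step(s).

f(x) = sin(x) - x/2
x₀ = 0.87, x₁ = 1.81

Secant formula: x_{n+1} = x_n - f(x_n)(x_n - x_{n-1})/(f(x_n) - f(x_{n-1}))

Iteration 1:
  f(0.870000) = 0.329329
  f(1.810000) = 0.066527
  x_2 = 1.810000 - 0.066527×(1.810000 - 0.870000)/(0.066527 - 0.329329)
       = 2.047956
Iteration 2:
  f(1.810000) = 0.066527
  f(2.047956) = -0.135675
  x_3 = 2.047956 - (-0.135675)×(2.047956 - 1.810000)/(-0.135675 - 0.066527)
       = 1.888290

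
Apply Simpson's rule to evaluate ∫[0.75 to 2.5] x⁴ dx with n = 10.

f(x) = x⁴
a = 0.75, b = 2.5, n = 10
h = (b - a)/n = 0.175000

Simpson's rule: (h/3)[f(x₀) + 4f(x₁) + 2f(x₂) + ... + f(xₙ)]

x_0 = 0.7500, f(x_0) = 0.316406, coefficient = 1
x_1 = 0.9250, f(x_1) = 0.732094, coefficient = 4
x_2 = 1.1000, f(x_2) = 1.464100, coefficient = 2
x_3 = 1.2750, f(x_3) = 2.642657, coefficient = 4
x_4 = 1.4500, f(x_4) = 4.420506, coefficient = 2
x_5 = 1.6250, f(x_5) = 6.972900, coefficient = 4
x_6 = 1.8000, f(x_6) = 10.497600, coefficient = 2
x_7 = 1.9750, f(x_7) = 15.214875, coefficient = 4
x_8 = 2.1500, f(x_8) = 21.367506, coefficient = 2
x_9 = 2.3250, f(x_9) = 29.220782, coefficient = 4
x_10 = 2.5000, f(x_10) = 39.062500, coefficient = 1

I ≈ (0.175000/3) × 334.011564 = 19.484008
Exact value: 19.483789
Error: 0.000219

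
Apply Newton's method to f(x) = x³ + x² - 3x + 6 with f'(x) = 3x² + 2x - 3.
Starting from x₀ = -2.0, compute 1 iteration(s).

f(x) = x³ + x² - 3x + 6
f'(x) = 3x² + 2x - 3
x₀ = -2.0

Newton-Raphson formula: x_{n+1} = x_n - f(x_n)/f'(x_n)

Iteration 1:
  f(-2.000000) = 8.000000
  f'(-2.000000) = 5.000000
  x_1 = -2.000000 - 8.000000/5.000000 = -3.600000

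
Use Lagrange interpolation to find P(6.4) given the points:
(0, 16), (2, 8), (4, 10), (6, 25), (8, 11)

Lagrange interpolation formula:
P(x) = Σ yᵢ × Lᵢ(x)
where Lᵢ(x) = Π_{j≠i} (x - xⱼ)/(xᵢ - xⱼ)

L_0(6.4) = (6.4 - 2)/(0 - 2) × (6.4 - 4)/(0 - 4) × (6.4 - 6)/(0 - 6) × (6.4 - 8)/(0 - 8) = -0.017600
L_1(6.4) = (6.4 - 0)/(2 - 0) × (6.4 - 4)/(2 - 4) × (6.4 - 6)/(2 - 6) × (6.4 - 8)/(2 - 8) = 0.102400
L_2(6.4) = (6.4 - 0)/(4 - 0) × (6.4 - 2)/(4 - 2) × (6.4 - 6)/(4 - 6) × (6.4 - 8)/(4 - 8) = -0.281600
L_3(6.4) = (6.4 - 0)/(6 - 0) × (6.4 - 2)/(6 - 2) × (6.4 - 4)/(6 - 4) × (6.4 - 8)/(6 - 8) = 1.126400
L_4(6.4) = (6.4 - 0)/(8 - 0) × (6.4 - 2)/(8 - 2) × (6.4 - 4)/(8 - 4) × (6.4 - 6)/(8 - 6) = 0.070400

P(6.4) = 16×L_0(6.4) + 8×L_1(6.4) + 10×L_2(6.4) + 25×L_3(6.4) + 11×L_4(6.4)
P(6.4) = 26.656000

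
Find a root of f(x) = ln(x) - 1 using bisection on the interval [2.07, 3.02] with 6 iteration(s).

f(x) = ln(x) - 1
Initial interval: [2.07, 3.02]

Iteration 1:
  c_1 = (2.070000 + 3.020000)/2 = 2.545000
  f(c_1) = f(2.545000) = -0.065869
  f(a) × f(c) ≥ 0, new interval: [2.545000, 3.020000]
Iteration 2:
  c_2 = (2.545000 + 3.020000)/2 = 2.782500
  f(c_2) = f(2.782500) = 0.023350
  f(a) × f(c) < 0, new interval: [2.545000, 2.782500]
Iteration 3:
  c_3 = (2.545000 + 2.782500)/2 = 2.663750
  f(c_3) = f(2.663750) = -0.020265
  f(a) × f(c) ≥ 0, new interval: [2.663750, 2.782500]
Iteration 4:
  c_4 = (2.663750 + 2.782500)/2 = 2.723125
  f(c_4) = f(2.723125) = 0.001780
  f(a) × f(c) < 0, new interval: [2.663750, 2.723125]
Iteration 5:
  c_5 = (2.663750 + 2.723125)/2 = 2.693437
  f(c_5) = f(2.693437) = -0.009182
  f(a) × f(c) ≥ 0, new interval: [2.693437, 2.723125]
Iteration 6:
  c_6 = (2.693437 + 2.723125)/2 = 2.708281
  f(c_6) = f(2.708281) = -0.003686
  f(a) × f(c) ≥ 0, new interval: [2.708281, 2.723125]

After 6 iteration(s), the approximation is c_6 = 2.708281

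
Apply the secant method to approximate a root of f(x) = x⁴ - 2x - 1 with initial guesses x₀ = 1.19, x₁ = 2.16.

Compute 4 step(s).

f(x) = x⁴ - 2x - 1
x₀ = 1.19, x₁ = 2.16

Secant formula: x_{n+1} = x_n - f(x_n)(x_n - x_{n-1})/(f(x_n) - f(x_{n-1}))

Iteration 1:
  f(1.190000) = -1.374661
  f(2.160000) = 16.447823
  x_2 = 2.160000 - 16.447823×(2.160000 - 1.190000)/(16.447823 - (-1.374661))
       = 1.264817
Iteration 2:
  f(2.160000) = 16.447823
  f(1.264817) = -0.970397
  x_3 = 1.264817 - (-0.970397)×(1.264817 - 2.160000)/(-0.970397 - 16.447823)
       = 1.314689
Iteration 3:
  f(1.264817) = -0.970397
  f(1.314689) = -0.641988
  x_4 = 1.314689 - (-0.641988)×(1.314689 - 1.264817)/(-0.641988 - (-0.970397))
       = 1.412181
Iteration 4:
  f(1.314689) = -0.641988
  f(1.412181) = 0.152690
  x_5 = 1.412181 - 0.152690×(1.412181 - 1.314689)/(0.152690 - (-0.641988))
       = 1.393449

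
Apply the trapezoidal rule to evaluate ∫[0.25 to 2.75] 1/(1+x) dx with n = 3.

f(x) = 1/(1+x)
a = 0.25, b = 2.75, n = 3
h = (b - a)/n = 0.833333

Trapezoidal rule: (h/2)[f(x₀) + 2f(x₁) + 2f(x₂) + ... + f(xₙ)]

x_0 = 0.2500, f(x_0) = 0.800000, coefficient = 1
x_1 = 1.0833, f(x_1) = 0.480000, coefficient = 2
x_2 = 1.9167, f(x_2) = 0.342857, coefficient = 2
x_3 = 2.7500, f(x_3) = 0.266667, coefficient = 1

I ≈ (0.833333/2) × 2.712381 = 1.130159
Exact value: 1.098612
Error: 0.031546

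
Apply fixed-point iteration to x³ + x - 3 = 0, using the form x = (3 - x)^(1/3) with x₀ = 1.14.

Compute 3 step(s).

Equation: x³ + x - 3 = 0
Fixed-point form: x = (3 - x)^(1/3)
x₀ = 1.14

x_1 = g(1.140000) = 1.229809
x_2 = g(1.229809) = 1.209688
x_3 = g(1.209688) = 1.214254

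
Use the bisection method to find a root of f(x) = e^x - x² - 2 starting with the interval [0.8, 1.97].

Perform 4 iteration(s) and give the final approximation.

f(x) = e^x - x² - 2
Initial interval: [0.8, 1.97]

Iteration 1:
  c_1 = (0.800000 + 1.970000)/2 = 1.385000
  f(c_1) = f(1.385000) = 0.076601
  f(a) × f(c) < 0, new interval: [0.800000, 1.385000]
Iteration 2:
  c_2 = (0.800000 + 1.385000)/2 = 1.092500
  f(c_2) = f(1.092500) = -0.211837
  f(a) × f(c) ≥ 0, new interval: [1.092500, 1.385000]
Iteration 3:
  c_3 = (1.092500 + 1.385000)/2 = 1.238750
  f(c_3) = f(1.238750) = -0.083205
  f(a) × f(c) ≥ 0, new interval: [1.238750, 1.385000]
Iteration 4:
  c_4 = (1.238750 + 1.385000)/2 = 1.311875
  f(c_4) = f(1.311875) = -0.007887
  f(a) × f(c) ≥ 0, new interval: [1.311875, 1.385000]

After 4 iteration(s), the approximation is c_4 = 1.311875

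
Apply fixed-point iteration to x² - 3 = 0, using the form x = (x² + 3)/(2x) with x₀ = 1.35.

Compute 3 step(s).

Equation: x² - 3 = 0
Fixed-point form: x = (x² + 3)/(2x)
x₀ = 1.35

x_1 = g(1.350000) = 1.786111
x_2 = g(1.786111) = 1.732869
x_3 = g(1.732869) = 1.732051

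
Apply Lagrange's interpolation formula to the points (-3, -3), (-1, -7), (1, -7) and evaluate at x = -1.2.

Lagrange interpolation formula:
P(x) = Σ yᵢ × Lᵢ(x)
where Lᵢ(x) = Π_{j≠i} (x - xⱼ)/(xᵢ - xⱼ)

L_0(-1.2) = (-1.2 - (-1))/(-3 - (-1)) × (-1.2 - 1)/(-3 - 1) = 0.055000
L_1(-1.2) = (-1.2 - (-3))/(-1 - (-3)) × (-1.2 - 1)/(-1 - 1) = 0.990000
L_2(-1.2) = (-1.2 - (-3))/(1 - (-3)) × (-1.2 - (-1))/(1 - (-1)) = -0.045000

P(-1.2) = (-3)×L_0(-1.2) + (-7)×L_1(-1.2) + (-7)×L_2(-1.2)
P(-1.2) = -6.780000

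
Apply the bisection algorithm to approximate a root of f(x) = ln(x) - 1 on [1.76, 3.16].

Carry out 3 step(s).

f(x) = ln(x) - 1
Initial interval: [1.76, 3.16]

Iteration 1:
  c_1 = (1.760000 + 3.160000)/2 = 2.460000
  f(c_1) = f(2.460000) = -0.099839
  f(a) × f(c) ≥ 0, new interval: [2.460000, 3.160000]
Iteration 2:
  c_2 = (2.460000 + 3.160000)/2 = 2.810000
  f(c_2) = f(2.810000) = 0.033184
  f(a) × f(c) < 0, new interval: [2.460000, 2.810000]
Iteration 3:
  c_3 = (2.460000 + 2.810000)/2 = 2.635000
  f(c_3) = f(2.635000) = -0.031117
  f(a) × f(c) ≥ 0, new interval: [2.635000, 2.810000]

After 3 iteration(s), the approximation is c_3 = 2.635000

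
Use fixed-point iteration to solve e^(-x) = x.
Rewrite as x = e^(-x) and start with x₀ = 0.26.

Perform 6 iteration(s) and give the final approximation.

Equation: e^(-x) = x
Fixed-point form: x = e^(-x)
x₀ = 0.26

x_1 = g(0.260000) = 0.771052
x_2 = g(0.771052) = 0.462526
x_3 = g(0.462526) = 0.629691
x_4 = g(0.629691) = 0.532757
x_5 = g(0.532757) = 0.586985
x_6 = g(0.586985) = 0.556001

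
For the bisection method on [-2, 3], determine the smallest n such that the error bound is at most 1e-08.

We need (b-a)/2^n ≤ 1e-08
(3 - (-2))/2^n ≤ 1e-08
5/2^n ≤ 1e-08
2^n ≥ 500000000
n ≥ log₂(500000000) = 28.90
n ≥ 29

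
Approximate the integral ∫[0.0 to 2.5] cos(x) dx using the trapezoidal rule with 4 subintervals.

f(x) = cos(x)
a = 0.0, b = 2.5, n = 4
h = (b - a)/n = 0.625000

Trapezoidal rule: (h/2)[f(x₀) + 2f(x₁) + 2f(x₂) + ... + f(xₙ)]

x_0 = 0.0000, f(x_0) = 1.000000, coefficient = 1
x_1 = 0.6250, f(x_1) = 0.810963, coefficient = 2
x_2 = 1.2500, f(x_2) = 0.315322, coefficient = 2
x_3 = 1.8750, f(x_3) = -0.299534, coefficient = 2
x_4 = 2.5000, f(x_4) = -0.801144, coefficient = 1

I ≈ (0.625000/2) × 1.852360 = 0.578863
Exact value: 0.598472
Error: 0.019610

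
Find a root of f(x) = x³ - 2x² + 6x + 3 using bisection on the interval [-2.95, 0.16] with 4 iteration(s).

f(x) = x³ - 2x² + 6x + 3
Initial interval: [-2.95, 0.16]

Iteration 1:
  c_1 = (-2.950000 + 0.160000)/2 = -1.395000
  f(c_1) = f(-1.395000) = -11.976755
  f(a) × f(c) ≥ 0, new interval: [-1.395000, 0.160000]
Iteration 2:
  c_2 = (-1.395000 + 0.160000)/2 = -0.617500
  f(c_2) = f(-0.617500) = -1.703069
  f(a) × f(c) ≥ 0, new interval: [-0.617500, 0.160000]
Iteration 3:
  c_3 = (-0.617500 + 0.160000)/2 = -0.228750
  f(c_3) = f(-0.228750) = 1.510877
  f(a) × f(c) < 0, new interval: [-0.617500, -0.228750]
Iteration 4:
  c_4 = (-0.617500 + (-0.228750))/2 = -0.423125
  f(c_4) = f(-0.423125) = 0.027426
  f(a) × f(c) < 0, new interval: [-0.617500, -0.423125]

After 4 iteration(s), the approximation is c_4 = -0.423125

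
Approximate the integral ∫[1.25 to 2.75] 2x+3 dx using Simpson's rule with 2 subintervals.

f(x) = 2x+3
a = 1.25, b = 2.75, n = 2
h = (b - a)/n = 0.750000

Simpson's rule: (h/3)[f(x₀) + 4f(x₁) + 2f(x₂) + ... + f(xₙ)]

x_0 = 1.2500, f(x_0) = 5.500000, coefficient = 1
x_1 = 2.0000, f(x_1) = 7.000000, coefficient = 4
x_2 = 2.7500, f(x_2) = 8.500000, coefficient = 1

I ≈ (0.750000/3) × 42.000000 = 10.500000
Exact value: 10.500000
Error: 0.000000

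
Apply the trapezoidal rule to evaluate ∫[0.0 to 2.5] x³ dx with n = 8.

f(x) = x³
a = 0.0, b = 2.5, n = 8
h = (b - a)/n = 0.312500

Trapezoidal rule: (h/2)[f(x₀) + 2f(x₁) + 2f(x₂) + ... + f(xₙ)]

x_0 = 0.0000, f(x_0) = 0.000000, coefficient = 1
x_1 = 0.3125, f(x_1) = 0.030518, coefficient = 2
x_2 = 0.6250, f(x_2) = 0.244141, coefficient = 2
x_3 = 0.9375, f(x_3) = 0.823975, coefficient = 2
x_4 = 1.2500, f(x_4) = 1.953125, coefficient = 2
x_5 = 1.5625, f(x_5) = 3.814697, coefficient = 2
x_6 = 1.8750, f(x_6) = 6.591797, coefficient = 2
x_7 = 2.1875, f(x_7) = 10.467529, coefficient = 2
x_8 = 2.5000, f(x_8) = 15.625000, coefficient = 1

I ≈ (0.312500/2) × 63.476562 = 9.918213
Exact value: 9.765625
Error: 0.152588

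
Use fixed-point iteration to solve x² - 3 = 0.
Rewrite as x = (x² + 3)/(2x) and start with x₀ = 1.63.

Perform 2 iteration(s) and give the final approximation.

Equation: x² - 3 = 0
Fixed-point form: x = (x² + 3)/(2x)
x₀ = 1.63

x_1 = g(1.630000) = 1.735245
x_2 = g(1.735245) = 1.732054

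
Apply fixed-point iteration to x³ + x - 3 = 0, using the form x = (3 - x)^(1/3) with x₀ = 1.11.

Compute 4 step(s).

Equation: x³ + x - 3 = 0
Fixed-point form: x = (3 - x)^(1/3)
x₀ = 1.11

x_1 = g(1.110000) = 1.236386
x_2 = g(1.236386) = 1.208188
x_3 = g(1.208188) = 1.214593
x_4 = g(1.214593) = 1.213144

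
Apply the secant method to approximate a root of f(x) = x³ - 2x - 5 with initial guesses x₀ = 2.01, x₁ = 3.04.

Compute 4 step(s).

f(x) = x³ - 2x - 5
x₀ = 2.01, x₁ = 3.04

Secant formula: x_{n+1} = x_n - f(x_n)(x_n - x_{n-1})/(f(x_n) - f(x_{n-1}))

Iteration 1:
  f(2.010000) = -0.899399
  f(3.040000) = 17.014464
  x_2 = 3.040000 - 17.014464×(3.040000 - 2.010000)/(17.014464 - (-0.899399))
       = 2.061713
Iteration 2:
  f(3.040000) = 17.014464
  f(2.061713) = -0.359783
  x_3 = 2.061713 - (-0.359783)×(2.061713 - 3.040000)/(-0.359783 - 17.014464)
       = 2.081971
Iteration 3:
  f(2.061713) = -0.359783
  f(2.081971) = -0.139421
  x_4 = 2.081971 - (-0.139421)×(2.081971 - 2.061713)/(-0.139421 - (-0.359783))
       = 2.094788
Iteration 4:
  f(2.081971) = -0.139421
  f(2.094788) = 0.002645
  x_5 = 2.094788 - 0.002645×(2.094788 - 2.081971)/(0.002645 - (-0.139421))
       = 2.094550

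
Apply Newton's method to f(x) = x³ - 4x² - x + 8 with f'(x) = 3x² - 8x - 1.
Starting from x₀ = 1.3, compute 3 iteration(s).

f(x) = x³ - 4x² - x + 8
f'(x) = 3x² - 8x - 1
x₀ = 1.3

Newton-Raphson formula: x_{n+1} = x_n - f(x_n)/f'(x_n)

Iteration 1:
  f(1.300000) = 2.137000
  f'(1.300000) = -6.330000
  x_1 = 1.300000 - 2.137000/(-6.330000) = 1.637599
Iteration 2:
  f(1.637599) = 0.027080
  f'(1.637599) = -6.055601
  x_2 = 1.637599 - 0.027080/(-6.055601) = 1.642071
Iteration 3:
  f(1.642071) = 0.000018
  f'(1.642071) = -6.047377
  x_3 = 1.642071 - 0.000018/(-6.047377) = 1.642074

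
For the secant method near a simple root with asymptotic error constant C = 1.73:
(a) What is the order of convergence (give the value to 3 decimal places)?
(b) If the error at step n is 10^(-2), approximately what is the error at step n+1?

(a) Secant method has superlinear convergence with order φ = (1+√5)/2 ≈ 1.618.
    This means |e_{n+1}| ≈ C|e_n|^1.618.

(b) With |e_n| = 10^(-2) and C = 1.73:
    |e_{n+1}| ≈ 1.73 × (10^(-2))^1.618 = 1.73 × 10^(-3.24)

(a) ≈ 1.618 (golden ratio); (b) |e_{n+1}| ≈ 1.005e-03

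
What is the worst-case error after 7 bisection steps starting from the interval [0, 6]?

Bisection error bound: |error| ≤ (b-a)/2^n
|error| ≤ (6 - 0)/2^7 = 6/2^7
|error| ≤ 0.0468750000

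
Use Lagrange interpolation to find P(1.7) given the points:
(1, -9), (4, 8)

Lagrange interpolation formula:
P(x) = Σ yᵢ × Lᵢ(x)
where Lᵢ(x) = Π_{j≠i} (x - xⱼ)/(xᵢ - xⱼ)

L_0(1.7) = (1.7 - 4)/(1 - 4) = 0.766667
L_1(1.7) = (1.7 - 1)/(4 - 1) = 0.233333

P(1.7) = (-9)×L_0(1.7) + 8×L_1(1.7)
P(1.7) = -5.033333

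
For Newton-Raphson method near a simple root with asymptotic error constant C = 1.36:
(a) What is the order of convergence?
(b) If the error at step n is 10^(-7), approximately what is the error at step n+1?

(a) Newton-Raphson has quadratic (order 2) convergence near simple roots.
    This means |e_{n+1}| ≈ C|e_n|².

(b) With |e_n| = 10^(-7) and C = 1.36:
    |e_{n+1}| ≈ 1.36 × (10^(-7))² = 1.36 × 10^(-14)

(a) 2 (quadratic); (b) |e_{n+1}| ≈ 1.360e-14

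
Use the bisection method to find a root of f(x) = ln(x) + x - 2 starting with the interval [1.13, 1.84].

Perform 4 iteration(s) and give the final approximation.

f(x) = ln(x) + x - 2
Initial interval: [1.13, 1.84]

Iteration 1:
  c_1 = (1.130000 + 1.840000)/2 = 1.485000
  f(c_1) = f(1.485000) = -0.119585
  f(a) × f(c) ≥ 0, new interval: [1.485000, 1.840000]
Iteration 2:
  c_2 = (1.485000 + 1.840000)/2 = 1.662500
  f(c_2) = f(1.662500) = 0.170822
  f(a) × f(c) < 0, new interval: [1.485000, 1.662500]
Iteration 3:
  c_3 = (1.485000 + 1.662500)/2 = 1.573750
  f(c_3) = f(1.573750) = 0.027211
  f(a) × f(c) < 0, new interval: [1.485000, 1.573750]
Iteration 4:
  c_4 = (1.485000 + 1.573750)/2 = 1.529375
  f(c_4) = f(1.529375) = -0.045766
  f(a) × f(c) ≥ 0, new interval: [1.529375, 1.573750]

After 4 iteration(s), the approximation is c_4 = 1.529375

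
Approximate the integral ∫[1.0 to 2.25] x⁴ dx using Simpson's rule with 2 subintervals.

f(x) = x⁴
a = 1.0, b = 2.25, n = 2
h = (b - a)/n = 0.625000

Simpson's rule: (h/3)[f(x₀) + 4f(x₁) + 2f(x₂) + ... + f(xₙ)]

x_0 = 1.0000, f(x_0) = 1.000000, coefficient = 1
x_1 = 1.6250, f(x_1) = 6.972900, coefficient = 4
x_2 = 2.2500, f(x_2) = 25.628906, coefficient = 1

I ≈ (0.625000/3) × 54.520508 = 11.358439
Exact value: 11.333008
Error: 0.025431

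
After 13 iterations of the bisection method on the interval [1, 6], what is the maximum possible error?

Bisection error bound: |error| ≤ (b-a)/2^n
|error| ≤ (6 - 1)/2^13 = 5/2^13
|error| ≤ 0.0006103516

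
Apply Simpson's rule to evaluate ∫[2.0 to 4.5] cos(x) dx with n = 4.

f(x) = cos(x)
a = 2.0, b = 4.5, n = 4
h = (b - a)/n = 0.625000

Simpson's rule: (h/3)[f(x₀) + 4f(x₁) + 2f(x₂) + ... + f(xₙ)]

x_0 = 2.0000, f(x_0) = -0.416147, coefficient = 1
x_1 = 2.6250, f(x_1) = -0.869507, coefficient = 4
x_2 = 3.2500, f(x_2) = -0.994130, coefficient = 2
x_3 = 3.8750, f(x_3) = -0.742898, coefficient = 4
x_4 = 4.5000, f(x_4) = -0.210796, coefficient = 1

I ≈ (0.625000/3) × -9.064822 = -1.888505
Exact value: -1.886828
Error: 0.001677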